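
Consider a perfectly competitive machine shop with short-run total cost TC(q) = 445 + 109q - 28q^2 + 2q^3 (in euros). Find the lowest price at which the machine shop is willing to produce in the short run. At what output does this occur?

The shutdown price is the minimum of AVC. VC = 109q - 28q^2 + 2q^3, so AVC = 109 - 28q + 2q^2.
dAVC/dq = -28 + 4q = 0 gives q = 7. min AVC = 109 - 28·7 + 2·7^2 = 11.
The firm shuts down for any P below €11.

€11 per unit, at q = 7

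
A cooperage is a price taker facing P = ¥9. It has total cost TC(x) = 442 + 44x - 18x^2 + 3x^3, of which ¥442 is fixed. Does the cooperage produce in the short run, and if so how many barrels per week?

Shut down

Strip out fixed cost: VC = 44x - 18x^2 + 3x^3. Then AVC = 44 - 18x + 3x^2 and MC = 44 - 36x + 9x^2.
The AVC parabola has its vertex at x = 18/6 = 3, where AVC = 44 - 18·3 + 3·3^2 = ¥17.
P = ¥9 lies below min AVC = ¥17; no output level covers variable cost.
Best response: produce nothing and absorb the ¥442 fixed cost.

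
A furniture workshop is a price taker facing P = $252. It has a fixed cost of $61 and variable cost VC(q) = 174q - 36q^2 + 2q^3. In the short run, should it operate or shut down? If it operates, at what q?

Produce at q = 13

Strip out fixed cost: VC = 174q - 36q^2 + 2q^3. Then AVC = 174 - 36q + 2q^2 and MC = 174 - 72q + 6q^2.
AVC hits its minimum where MC = AVC, at q = 9, giving min AVC = 174 - 36·9 + 2·9^2 = $12.
Since P = $252 ≥ min AVC = $12, price covers variable cost and the firm should produce.
Set P = MC: 252 = 174 - 72q + 6q^2 → -78 - 72q + 6q^2 = 0. The roots are q = -1 and q = 13; the profit-maximizing output is on the rising part of MC, so q* = 13.
Check: AVC at q = 13 is $44 ≤ P, so revenue covers variable cost.
Profit = P·q − TC = 252·13 − 633 = $2643.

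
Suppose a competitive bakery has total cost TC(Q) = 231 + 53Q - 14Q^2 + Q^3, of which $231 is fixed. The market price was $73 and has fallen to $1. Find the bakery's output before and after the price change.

Output falls from 10 to 0 (the firm shuts down)

AVC = 53 - 14Q + Q^2, minimized at Q = 7 where min AVC = $4. MC = 53 - 28Q + 3Q^2.
At P = $73 ≥ min AVC, set P = MC on the rising branch: Q = 10.
At P = $1 < min AVC = $4, price no longer covers variable cost at any output, so the firm shuts down: Q = 0.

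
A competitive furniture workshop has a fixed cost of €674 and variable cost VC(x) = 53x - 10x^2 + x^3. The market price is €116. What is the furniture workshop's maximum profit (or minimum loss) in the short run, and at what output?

AVC = 53 - 10x + x^2 has its minimum €28 at x = 5; price €116 clears that bar, so the firm operates.
MC = 53 - 20x + 3x^2. Setting P = MC and taking the root on the rising branch gives x* = 9.
TR = 116·9 = 1044. TC = 674 + 396 = 1070. Profit = 1044 − 1070 = -€26.
By producing, the firm covers all variable cost plus €648 of fixed cost; shutting down would lose the full €674.

Profit = -€26 at x = 9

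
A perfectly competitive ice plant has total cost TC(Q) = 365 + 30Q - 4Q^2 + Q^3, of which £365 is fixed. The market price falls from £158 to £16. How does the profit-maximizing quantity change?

MC = 30 - 8Q + 3Q^2; the shutdown threshold is min AVC = £26 (at Q = 2).
With P = £158 above the shutdown price, P = MC gives Q = 8.
At P = £16 < min AVC = £26, price no longer covers variable cost at any output, so the firm shuts down: Q = 0.

Output falls from 8 to 0 (the firm shuts down)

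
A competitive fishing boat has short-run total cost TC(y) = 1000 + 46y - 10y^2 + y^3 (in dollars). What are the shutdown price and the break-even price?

Shutdown price = $21; break-even price = $146

Shutdown price = min AVC. AVC = 46 - 10y + y^2, with vertex at y = 5 and minimum $21.
ATC = 1000/y + 46 - 10y + y^2. Setting dATC/dy = −1000/y^2 − 10 + 2y = 0 gives y = 10 (since 2·10^3 − 10·10^2 = 1000).
min ATC = 1000/10 + 46 − 10·10 + 10^2 = $146. That is the break-even price.
For $21 ≤ P < $146 the firm produces at a loss; below $21 it shuts down.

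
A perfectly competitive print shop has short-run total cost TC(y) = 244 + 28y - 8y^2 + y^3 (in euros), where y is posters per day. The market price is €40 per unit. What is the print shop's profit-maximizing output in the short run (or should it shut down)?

Strip out fixed cost: VC = 28y - 8y^2 + y^3. Then AVC = 28 - 8y + y^2 and MC = 28 - 16y + 3y^2.
The AVC parabola has its vertex at y = 8/2 = 4, where AVC = 28 - 8·4 + 4^2 = €12.
Because €40 ≥ €12, revenue can cover variable cost; the firm operates.
Set P = MC: 40 = 28 - 16y + 3y^2 → -12 - 16y + 3y^2 = 0. The roots are y = -2/3 and y = 6; the profit-maximizing output is on the rising part of MC, so y* = 6.
Check: AVC at y = 6 is €16 ≤ P, so revenue covers variable cost.
Profit = P·y − TC = 40·6 − 340 = -€100, a loss, but smaller than the €244 fixed cost the firm would lose by shutting down.

Produce at y = 6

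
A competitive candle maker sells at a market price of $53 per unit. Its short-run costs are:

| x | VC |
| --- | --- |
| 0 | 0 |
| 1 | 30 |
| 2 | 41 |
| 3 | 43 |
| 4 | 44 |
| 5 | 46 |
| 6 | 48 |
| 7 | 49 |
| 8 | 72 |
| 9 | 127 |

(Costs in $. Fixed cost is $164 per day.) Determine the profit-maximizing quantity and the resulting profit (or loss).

x = 8; profit = $188

Profit at each row (π = 53x − TC): x=0: -164; x=1: -141; x=2: -99; x=3: -48; x=4: 4; x=5: 55; x=6: 106; x=7: 158; x=8: 188; x=9: 186.
Profit is maximized at x = 8. AVC there is 72/8 = $9 ≤ P, so producing beats shutting down (which would give -$164).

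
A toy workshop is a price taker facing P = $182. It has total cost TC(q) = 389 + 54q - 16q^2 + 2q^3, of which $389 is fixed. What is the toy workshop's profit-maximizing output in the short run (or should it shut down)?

Produce at q = 8

Strip out fixed cost: VC = 54q - 16q^2 + 2q^3. Then AVC = 54 - 16q + 2q^2 and MC = 54 - 32q + 6q^2.
AVC is minimized where dAVC/dq = -16 + 4q = 0, at q = 4; min AVC = 54 - 16·4 + 2·4^2 = $22.
Because $182 ≥ $22, revenue can cover variable cost; the firm operates.
Set P = MC: 182 = 54 - 32q + 6q^2 → -128 - 32q + 6q^2 = 0. The roots are q = -8/3 and q = 8; the profit-maximizing output is on the rising part of MC, so q* = 8.
Check: AVC at q = 8 is $54 ≤ P, so revenue covers variable cost.
Profit = P·q − TC = 182·8 − 821 = $635.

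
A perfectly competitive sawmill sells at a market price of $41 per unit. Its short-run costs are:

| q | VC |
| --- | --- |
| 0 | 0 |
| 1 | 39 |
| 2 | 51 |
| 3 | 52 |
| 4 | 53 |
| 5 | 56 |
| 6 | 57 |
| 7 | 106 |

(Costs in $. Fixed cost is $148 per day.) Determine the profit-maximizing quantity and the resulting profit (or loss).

q = 6; profit = $41

Tabulate TR − TC: q=0: -148; q=1: -146; q=2: -117; q=3: -77; q=4: -37; q=5: 1; q=6: 41; q=7: 33.
Profit is maximized at q = 6. AVC there is 57/6 = $9.50 ≤ P, so producing beats shutting down (which would give -$148).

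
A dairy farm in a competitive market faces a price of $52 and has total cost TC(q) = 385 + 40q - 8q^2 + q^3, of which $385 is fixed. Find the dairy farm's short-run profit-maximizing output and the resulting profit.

Profit = -$241 at q = 6

AVC = 40 - 8q + q^2; min AVC = $24 at q = 4. Since P = $52 ≥ min AVC, the firm produces.
With MC = 40 - 16q + 3q^2, P = MC on the upward-sloping part at q* = 6.
TR = 52·6 = 312. TC = 385 + 168 = 553. Profit = 312 − 553 = -$241.
Shutting down would mean losing the fixed cost of $385, so operating at a loss of $241 is better by $144.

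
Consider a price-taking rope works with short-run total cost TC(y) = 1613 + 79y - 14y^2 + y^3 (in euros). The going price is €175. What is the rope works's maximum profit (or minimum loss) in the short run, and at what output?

AVC = 79 - 14y + y^2 has its minimum €30 at y = 7; price €175 clears that bar, so the firm operates.
MC = 79 - 28y + 3y^2. Setting P = MC and taking the root on the rising branch gives y* = 12.
TR = 175·12 = 2100. TC = 1613 + 660 = 2273. Profit = 2100 − 2273 = -€173.
That loss of €173 beats the €1613 the firm would lose by shutting down; producing recovers €1440 of fixed cost.

Profit = -€173 at y = 12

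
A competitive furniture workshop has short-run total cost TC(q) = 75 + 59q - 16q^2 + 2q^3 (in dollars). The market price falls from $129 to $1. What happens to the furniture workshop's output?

AVC = 59 - 16q + 2q^2, minimized at q = 4 where min AVC = $27. MC = 59 - 32q + 6q^2.
At P = $129 ≥ min AVC, set P = MC on the rising branch: q = 7.
At P = $1 < min AVC = $27, price no longer covers variable cost at any output, so the firm shuts down: q = 0.

Output falls from 7 to 0 (the firm shuts down)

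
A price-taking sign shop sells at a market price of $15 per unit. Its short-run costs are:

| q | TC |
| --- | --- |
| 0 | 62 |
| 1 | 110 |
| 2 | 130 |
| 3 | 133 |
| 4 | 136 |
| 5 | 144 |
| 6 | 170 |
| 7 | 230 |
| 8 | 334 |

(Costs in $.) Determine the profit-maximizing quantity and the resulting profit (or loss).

Profit at each row (π = 15q − TC): q=0: -62; q=1: -95; q=2: -100; q=3: -88; q=4: -76; q=5: -69; q=6: -80; q=7: -125; q=8: -214.
Profit is highest at q = 0. Equivalently, the lowest AVC in the table is 82/5 ≈ $16.40 at q = 5, and P = $15 falls below it — price never covers variable cost, so the firm shuts down and loses only its fixed cost.

q = 0 (shut down); profit = -$62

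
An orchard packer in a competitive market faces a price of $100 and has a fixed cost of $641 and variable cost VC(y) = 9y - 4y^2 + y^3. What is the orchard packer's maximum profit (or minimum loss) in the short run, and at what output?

Profit = -$151 at y = 7

AVC = 9 - 4y + y^2 has its minimum $5 at y = 2; price $100 clears that bar, so the firm operates.
MC = 9 - 8y + 3y^2. Setting P = MC and taking the root on the rising branch gives y* = 7.
TR = 100·7 = 700. TC = 641 + 210 = 851. Profit = 700 − 851 = -$151.
Shutting down would mean losing the fixed cost of $641, so operating at a loss of $151 is better by $490.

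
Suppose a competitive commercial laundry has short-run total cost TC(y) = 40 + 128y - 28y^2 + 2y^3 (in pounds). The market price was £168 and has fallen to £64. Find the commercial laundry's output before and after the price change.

MC = 128 - 56y + 6y^2; the shutdown threshold is min AVC = £30 (at y = 7).
With P = £168 above the shutdown price, P = MC gives y = 10.
At P = £64 ≥ min AVC, set P = MC: y = 8. The firm stays open but cuts output.

Output falls from 10 to 8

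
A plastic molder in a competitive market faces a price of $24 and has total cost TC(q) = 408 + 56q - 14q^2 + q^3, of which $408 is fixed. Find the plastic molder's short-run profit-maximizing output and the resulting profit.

Profit = -$280 at q = 8

AVC = 56 - 14q + q^2; min AVC = $7 at q = 7. Since P = $24 ≥ min AVC, the firm produces.
MC = 56 - 28q + 3q^2. Setting P = MC and taking the root on the rising branch gives q* = 8.
TR = 24·8 = 192. TC = 408 + 64 = 472. Profit = 192 − 472 = -$280.
That loss of $280 beats the $408 the firm would lose by shutting down; producing recovers $128 of fixed cost.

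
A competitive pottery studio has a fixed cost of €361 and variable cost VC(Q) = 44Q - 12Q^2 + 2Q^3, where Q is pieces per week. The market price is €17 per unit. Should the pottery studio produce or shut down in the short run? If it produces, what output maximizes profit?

Shut down

Strip out fixed cost: VC = 44Q - 12Q^2 + 2Q^3. Then AVC = 44 - 12Q + 2Q^2 and MC = 44 - 24Q + 6Q^2.
AVC hits its minimum where MC = AVC, at Q = 3, giving min AVC = 44 - 12·3 + 2·3^2 = €26.
P = €17 lies below min AVC = €26; no output level covers variable cost.
The firm minimizes its loss by shutting down and losing only its fixed cost of €361.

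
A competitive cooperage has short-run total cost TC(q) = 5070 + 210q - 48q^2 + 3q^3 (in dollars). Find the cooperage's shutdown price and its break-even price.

Shutdown price = $18; break-even price = $483

AVC = 210 - 48q + 3q^2; minimized at q = 8, giving min AVC = $18. That is the shutdown price.
ATC = 5070/q + 210 - 48q + 3q^2. Setting dATC/dq = −5070/q^2 − 48 + 6q = 0 gives q = 13 (since 6·13^3 − 48·13^2 = 5070).
min ATC = 5070/13 + 210 − 48·13 + 3·13^2 = $483. That is the break-even price.
For $18 ≤ P < $483 the firm produces at a loss; below $18 it shuts down.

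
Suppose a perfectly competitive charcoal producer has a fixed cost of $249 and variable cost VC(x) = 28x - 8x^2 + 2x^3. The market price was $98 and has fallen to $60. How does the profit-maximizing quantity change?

Output falls from 5 to 4

AVC = 28 - 8x + 2x^2, minimized at x = 2 where min AVC = $20. MC = 28 - 16x + 6x^2.
With P = $98 above the shutdown price, P = MC gives x = 5.
At P = $60 ≥ min AVC, set P = MC: x = 4. The firm stays open but cuts output.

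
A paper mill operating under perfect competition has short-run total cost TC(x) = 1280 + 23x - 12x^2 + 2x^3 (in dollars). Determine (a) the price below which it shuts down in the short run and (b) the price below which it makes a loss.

Shutdown price = $5; break-even price = $215

Shutdown price = min AVC. AVC = 23 - 12x + 2x^2, with vertex at x = 3 and minimum $5.
ATC = 1280/x + 23 - 12x + 2x^2. Setting dATC/dx = −1280/x^2 − 12 + 4x = 0 gives x = 8 (since 4·8^3 − 12·8^2 = 1280).
min ATC = 1280/8 + 23 − 12·8 + 2·8^2 = $215. That is the break-even price.
Between these two prices the firm operates at a loss; above $215 it earns a profit.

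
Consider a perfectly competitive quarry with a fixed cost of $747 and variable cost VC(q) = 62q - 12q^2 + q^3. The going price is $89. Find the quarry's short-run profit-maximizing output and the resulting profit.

Profit = -$261 at q = 9

AVC = 62 - 12q + q^2; min AVC = $26 at q = 6. Since P = $89 ≥ min AVC, the firm produces.
MC = 62 - 24q + 3q^2. Setting P = MC and taking the root on the rising branch gives q* = 9.
TR = 89·9 = 801. TC = 747 + 315 = 1062. Profit = 801 − 1062 = -$261.
That loss of $261 beats the $747 the firm would lose by shutting down; producing recovers $486 of fixed cost.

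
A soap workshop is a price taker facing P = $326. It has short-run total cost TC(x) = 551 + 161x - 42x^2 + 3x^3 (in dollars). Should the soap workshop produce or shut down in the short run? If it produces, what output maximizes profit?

Produce at x = 11

Variable cost is VC = 161x - 42x^2 + 3x^3, so AVC = VC/x = 161 - 42x + 3x^2 and MC = dTC/dx = 161 - 84x + 9x^2.
The AVC parabola has its vertex at x = 42/6 = 7, where AVC = 161 - 42·7 + 3·7^2 = $14.
Since P = $326 ≥ min AVC = $14, price covers variable cost and the firm should produce.
Solving P = MC: -165 - 84x + 9x^2 = 0 ⇒ x = -5/3 or 11. On the upward-sloping branch, x* = 11.
Check: AVC at x = 11 is $62 ≤ P, so revenue covers variable cost.
Profit = P·x − TC = 326·11 − 1233 = $2353.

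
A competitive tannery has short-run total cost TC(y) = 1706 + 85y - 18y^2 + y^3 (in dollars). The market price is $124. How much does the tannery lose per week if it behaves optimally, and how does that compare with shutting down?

Profit = -$354 at y = 13

AVC = 85 - 18y + y^2 has its minimum $4 at y = 9; price $124 clears that bar, so the firm operates.
With MC = 85 - 36y + 3y^2, P = MC on the upward-sloping part at y* = 13.
TR = 124·13 = 1612. TC = 1706 + 260 = 1966. Profit = 1612 − 1966 = -$354.
That loss of $354 beats the $1706 the firm would lose by shutting down; producing recovers $1352 of fixed cost.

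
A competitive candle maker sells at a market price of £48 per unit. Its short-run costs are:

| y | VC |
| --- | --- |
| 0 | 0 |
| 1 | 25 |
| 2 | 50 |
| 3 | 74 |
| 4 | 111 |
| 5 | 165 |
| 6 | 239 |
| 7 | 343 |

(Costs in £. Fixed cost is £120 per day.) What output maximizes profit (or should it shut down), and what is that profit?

Profit at each row (π = 48y − TC): y=0: -120; y=1: -97; y=2: -74; y=3: -50; y=4: -39; y=5: -45; y=6: -71; y=7: -127.
Profit is maximized at y = 4. AVC there is 111/4 = £27.75 ≤ P, so producing beats shutting down (which would give -£120).

y = 4; profit = -£39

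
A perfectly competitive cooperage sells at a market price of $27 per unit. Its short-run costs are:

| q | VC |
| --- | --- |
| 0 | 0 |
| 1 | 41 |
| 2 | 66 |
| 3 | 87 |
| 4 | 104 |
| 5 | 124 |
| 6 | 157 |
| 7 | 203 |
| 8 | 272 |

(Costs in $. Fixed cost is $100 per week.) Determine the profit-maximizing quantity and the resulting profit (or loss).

q = 5; profit = -$89

Compute π = P·q − TC at each output: q=0: -100; q=1: -114; q=2: -112; q=3: -106; q=4: -96; q=5: -89; q=6: -95; q=7: -114; q=8: -156.
Profit is maximized at q = 5. AVC there is 124/5 = $24.80 ≤ P, so producing beats shutting down (which would give -$100).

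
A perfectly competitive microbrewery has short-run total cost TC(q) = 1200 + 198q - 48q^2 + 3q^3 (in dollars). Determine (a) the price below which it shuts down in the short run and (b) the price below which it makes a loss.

AVC = 198 - 48q + 3q^2; minimized at q = 8, giving min AVC = $6. That is the shutdown price.
ATC = 1200/q + 198 - 48q + 3q^2. Setting dATC/dq = −1200/q^2 − 48 + 6q = 0 gives q = 10 (since 6·10^3 − 48·10^2 = 1200).
min ATC = 1200/10 + 198 − 48·10 + 3·10^2 = $138. That is the break-even price.
Between these two prices the firm operates at a loss; above $138 it earns a profit.

Shutdown price = $6; break-even price = $138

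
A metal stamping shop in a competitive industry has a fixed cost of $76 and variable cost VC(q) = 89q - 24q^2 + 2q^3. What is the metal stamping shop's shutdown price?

The shutdown price is the minimum of AVC. VC = 89q - 24q^2 + 2q^3, so AVC = 89 - 24q + 2q^2.
dAVC/dq = -24 + 4q = 0 gives q = 6. min AVC = 89 - 24·6 + 2·6^2 = 17.
So the shutdown price is $17.

$17 per unit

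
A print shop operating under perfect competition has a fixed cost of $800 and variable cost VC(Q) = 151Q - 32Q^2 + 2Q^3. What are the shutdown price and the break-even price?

Shutdown price = min AVC. AVC = 151 - 32Q + 2Q^2, with vertex at Q = 8 and minimum $23.
ATC = 800/Q + 151 - 32Q + 2Q^2. Setting dATC/dQ = −800/Q^2 − 32 + 4Q = 0 gives Q = 10 (since 4·10^3 − 32·10^2 = 800).
min ATC = 800/10 + 151 − 32·10 + 2·10^2 = $111. That is the break-even price.
For $23 ≤ P < $111 the firm produces at a loss; below $23 it shuts down.

Shutdown price = $23; break-even price = $111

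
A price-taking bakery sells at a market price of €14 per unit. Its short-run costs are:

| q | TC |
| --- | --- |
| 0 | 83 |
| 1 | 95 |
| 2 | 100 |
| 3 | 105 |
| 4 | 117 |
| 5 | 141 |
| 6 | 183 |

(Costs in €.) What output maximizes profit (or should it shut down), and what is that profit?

Tabulate TR − TC: q=0: -83; q=1: -81; q=2: -72; q=3: -63; q=4: -61; q=5: -71; q=6: -99.
Profit is maximized at q = 4. AVC there is 34/4 = €8.50 ≤ P, so producing beats shutting down (which would give -€83).

q = 4; profit = -€61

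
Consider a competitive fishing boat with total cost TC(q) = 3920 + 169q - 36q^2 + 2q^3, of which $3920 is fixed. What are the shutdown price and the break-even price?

Shutdown price = $7; break-even price = $337

Shutdown price = min AVC. AVC = 169 - 36q + 2q^2, with vertex at q = 9 and minimum $7.
ATC = 3920/q + 169 - 36q + 2q^2. Setting dATC/dq = −3920/q^2 − 36 + 4q = 0 gives q = 14 (since 4·14^3 − 36·14^2 = 3920).
min ATC = 3920/14 + 169 − 36·14 + 2·14^2 = $337. That is the break-even price.
Between these two prices the firm operates at a loss; above $337 it earns a profit.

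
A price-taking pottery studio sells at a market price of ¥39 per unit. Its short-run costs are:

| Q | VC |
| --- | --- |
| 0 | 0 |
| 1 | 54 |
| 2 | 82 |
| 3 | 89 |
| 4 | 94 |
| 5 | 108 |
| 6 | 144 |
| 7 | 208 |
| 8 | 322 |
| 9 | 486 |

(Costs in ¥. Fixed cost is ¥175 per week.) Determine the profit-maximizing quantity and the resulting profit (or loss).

Q = 6; profit = -¥85

Profit at each row (π = 39Q − TC): Q=0: -175; Q=1: -190; Q=2: -179; Q=3: -147; Q=4: -113; Q=5: -88; Q=6: -85; Q=7: -110; Q=8: -185; Q=9: -310.
Profit is maximized at Q = 6. AVC there is 144/6 = ¥24 ≤ P, so producing beats shutting down (which would give -¥175).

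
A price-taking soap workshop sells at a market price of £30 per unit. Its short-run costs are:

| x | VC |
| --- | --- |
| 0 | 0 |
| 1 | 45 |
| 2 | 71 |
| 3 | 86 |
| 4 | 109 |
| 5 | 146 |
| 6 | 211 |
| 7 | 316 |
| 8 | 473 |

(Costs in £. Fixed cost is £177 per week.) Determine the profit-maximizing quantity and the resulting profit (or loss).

x = 4; profit = -£166

Tabulate TR − TC: x=0: -177; x=1: -192; x=2: -188; x=3: -173; x=4: -166; x=5: -173; x=6: -208; x=7: -283; x=8: -410.
Profit is maximized at x = 4. AVC there is 109/4 = £27.25 ≤ P, so producing beats shutting down (which would give -£177).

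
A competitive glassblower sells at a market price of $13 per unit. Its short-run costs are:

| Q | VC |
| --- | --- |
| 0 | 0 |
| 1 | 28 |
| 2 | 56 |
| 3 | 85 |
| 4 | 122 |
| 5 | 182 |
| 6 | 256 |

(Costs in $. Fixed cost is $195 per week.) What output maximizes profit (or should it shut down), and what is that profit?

Q = 0 (shut down); profit = -$195

Profit at each row (π = 13Q − TC): Q=0: -195; Q=1: -210; Q=2: -225; Q=3: -241; Q=4: -265; Q=5: -312; Q=6: -373.
Profit is highest at Q = 0. Equivalently, the lowest AVC in the table is 28/1 ≈ $28 at Q = 1, and P = $13 falls below it — price never covers variable cost, so the firm shuts down and loses only its fixed cost.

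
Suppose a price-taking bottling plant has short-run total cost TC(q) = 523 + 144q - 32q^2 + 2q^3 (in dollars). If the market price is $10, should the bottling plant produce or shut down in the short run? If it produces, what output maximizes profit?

Strip out fixed cost: VC = 144q - 32q^2 + 2q^3. Then AVC = 144 - 32q + 2q^2 and MC = 144 - 64q + 6q^2.
AVC is minimized where dAVC/dq = -32 + 4q = 0, at q = 8; min AVC = 144 - 32·8 + 2·8^2 = $16.
P = $10 lies below min AVC = $16; no output level covers variable cost.
The firm minimizes its loss by shutting down and losing only its fixed cost of $523.

Shut down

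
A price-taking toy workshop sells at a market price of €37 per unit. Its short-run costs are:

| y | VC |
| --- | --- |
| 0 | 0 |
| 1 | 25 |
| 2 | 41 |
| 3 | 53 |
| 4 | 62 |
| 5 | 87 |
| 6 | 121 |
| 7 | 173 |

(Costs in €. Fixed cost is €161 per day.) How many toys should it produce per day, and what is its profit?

y = 6; profit = -€60

Profit at each row (π = 37y − TC): y=0: -161; y=1: -149; y=2: -128; y=3: -103; y=4: -75; y=5: -63; y=6: -60; y=7: -75.
Profit is maximized at y = 6. AVC there is 121/6 = €20.17 ≤ P, so producing beats shutting down (which would give -€161).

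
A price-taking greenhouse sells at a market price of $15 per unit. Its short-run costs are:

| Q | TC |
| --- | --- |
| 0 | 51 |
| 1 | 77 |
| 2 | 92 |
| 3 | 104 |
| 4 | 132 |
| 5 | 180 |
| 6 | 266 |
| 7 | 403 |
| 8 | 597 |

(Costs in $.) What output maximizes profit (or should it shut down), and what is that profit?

Q = 0 (shut down); profit = -$51

Compute π = P·Q − TC at each output: Q=0: -51; Q=1: -62; Q=2: -62; Q=3: -59; Q=4: -72; Q=5: -105; Q=6: -176; Q=7: -298; Q=8: -477.
Profit is highest at Q = 0. Equivalently, the lowest AVC in the table is 53/3 ≈ $17.67 at Q = 3, and P = $15 falls below it — price never covers variable cost, so the firm shuts down and loses only its fixed cost.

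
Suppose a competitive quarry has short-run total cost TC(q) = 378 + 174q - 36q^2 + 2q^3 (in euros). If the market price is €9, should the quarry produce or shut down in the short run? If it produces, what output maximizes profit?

Strip out fixed cost: VC = 174q - 36q^2 + 2q^3. Then AVC = 174 - 36q + 2q^2 and MC = 174 - 72q + 6q^2.
The AVC parabola has its vertex at q = 36/4 = 9, where AVC = 174 - 36·9 + 2·9^2 = €12.
Since P = €9 < min AVC = €12, price fails to cover variable cost at any output.
The firm minimizes its loss by shutting down and losing only its fixed cost of €378.

Shut down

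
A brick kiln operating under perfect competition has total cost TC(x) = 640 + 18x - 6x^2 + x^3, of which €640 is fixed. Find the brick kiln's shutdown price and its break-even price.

AVC = 18 - 6x + x^2; minimized at x = 3, giving min AVC = €9. That is the shutdown price.
ATC = 640/x + 18 - 6x + x^2. Setting dATC/dx = −640/x^2 − 6 + 2x = 0 gives x = 8 (since 2·8^3 − 6·8^2 = 640).
min ATC = 640/8 + 18 − 6·8 + 8^2 = €114. That is the break-even price.
Between these two prices the firm operates at a loss; above €114 it earns a profit.

Shutdown price = €9; break-even price = €114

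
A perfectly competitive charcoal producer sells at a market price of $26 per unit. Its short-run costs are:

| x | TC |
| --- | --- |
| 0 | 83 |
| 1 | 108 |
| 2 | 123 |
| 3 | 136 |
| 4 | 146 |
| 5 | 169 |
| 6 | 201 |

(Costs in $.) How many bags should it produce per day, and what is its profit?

Compute π = P·x − TC at each output: x=0: -83; x=1: -82; x=2: -71; x=3: -58; x=4: -42; x=5: -39; x=6: -45.
Profit is maximized at x = 5. AVC there is 86/5 = $17.20 ≤ P, so producing beats shutting down (which would give -$83).

x = 5; profit = -$39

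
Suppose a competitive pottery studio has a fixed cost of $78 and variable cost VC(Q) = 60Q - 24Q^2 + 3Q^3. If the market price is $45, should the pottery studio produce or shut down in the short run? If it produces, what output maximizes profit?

Variable cost is VC = 60Q - 24Q^2 + 3Q^3, so AVC = VC/Q = 60 - 24Q + 3Q^2 and MC = dTC/dQ = 60 - 48Q + 9Q^2.
AVC is minimized where dAVC/dQ = -24 + 6Q = 0, at Q = 4; min AVC = 60 - 24·4 + 3·4^2 = $12.
Because $45 ≥ $12, revenue can cover variable cost; the firm operates.
P = MC gives 15 - 48Q + 9Q^2 = 0, with roots 1/3 and 5. Take the larger (rising MC): Q* = 5.
Check: AVC at Q = 5 is $15 ≤ P, so revenue covers variable cost.
Profit = P·Q − TC = 45·5 − 153 = $72.

Produce at Q = 5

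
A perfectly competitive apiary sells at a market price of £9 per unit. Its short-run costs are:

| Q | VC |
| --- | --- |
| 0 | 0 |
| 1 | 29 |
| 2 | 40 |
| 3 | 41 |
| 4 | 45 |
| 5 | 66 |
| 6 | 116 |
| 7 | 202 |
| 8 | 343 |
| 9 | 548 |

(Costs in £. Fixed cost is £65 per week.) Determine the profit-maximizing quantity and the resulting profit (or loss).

Tabulate TR − TC: Q=0: -65; Q=1: -85; Q=2: -87; Q=3: -79; Q=4: -74; Q=5: -86; Q=6: -127; Q=7: -204; Q=8: -336; Q=9: -532.
Profit is highest at Q = 0. Equivalently, the lowest AVC in the table is 45/4 ≈ £11.25 at Q = 4, and P = £9 falls below it — price never covers variable cost, so the firm shuts down and loses only its fixed cost.

Q = 0 (shut down); profit = -£65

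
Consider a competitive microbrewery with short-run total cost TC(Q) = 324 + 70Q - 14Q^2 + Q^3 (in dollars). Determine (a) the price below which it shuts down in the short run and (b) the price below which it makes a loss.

Shutdown price = min AVC. AVC = 70 - 14Q + Q^2, with vertex at Q = 7 and minimum $21.
ATC = 324/Q + 70 - 14Q + Q^2. Setting dATC/dQ = −324/Q^2 − 14 + 2Q = 0 gives Q = 9 (since 2·9^3 − 14·9^2 = 324).
min ATC = 324/9 + 70 − 14·9 + 9^2 = $61. That is the break-even price.
Between these two prices the firm operates at a loss; above $61 it earns a profit.

Shutdown price = $21; break-even price = $61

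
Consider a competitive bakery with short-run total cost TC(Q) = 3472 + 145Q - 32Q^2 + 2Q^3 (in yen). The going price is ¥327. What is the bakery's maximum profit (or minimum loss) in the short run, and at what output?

AVC = 145 - 32Q + 2Q^2; min AVC = ¥17 at Q = 8. Since P = ¥327 ≥ min AVC, the firm produces.
MC = 145 - 64Q + 6Q^2. Setting P = MC and taking the root on the rising branch gives Q* = 13.
TR = 327·13 = 4251. TC = 3472 + 871 = 4343. Profit = 4251 − 4343 = -¥92.
By producing, the firm covers all variable cost plus ¥3380 of fixed cost; shutting down would lose the full ¥3472.

Profit = -¥92 at Q = 13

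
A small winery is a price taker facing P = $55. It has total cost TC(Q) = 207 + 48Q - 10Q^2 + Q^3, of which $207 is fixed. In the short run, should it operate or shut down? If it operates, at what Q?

Variable cost is VC = 48Q - 10Q^2 + Q^3, so AVC = VC/Q = 48 - 10Q + Q^2 and MC = dTC/dQ = 48 - 20Q + 3Q^2.
AVC hits its minimum where MC = AVC, at Q = 5, giving min AVC = 48 - 10·5 + 5^2 = $23.
Since P = $55 ≥ min AVC = $23, price covers variable cost and the firm should produce.
P = MC gives -7 - 20Q + 3Q^2 = 0, with roots -1/3 and 7. Take the larger (rising MC): Q* = 7.
Check: AVC at Q = 7 is $27 ≤ P, so revenue covers variable cost.
Profit = P·Q − TC = 55·7 − 396 = -$11, a loss, but smaller than the $207 fixed cost the firm would lose by shutting down.

Produce at Q = 7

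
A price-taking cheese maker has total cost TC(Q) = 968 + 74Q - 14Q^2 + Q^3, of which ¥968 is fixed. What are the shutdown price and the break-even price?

Shutdown price = ¥25; break-even price = ¥129

Shutdown price = min AVC. AVC = 74 - 14Q + Q^2, with vertex at Q = 7 and minimum ¥25.
ATC = 968/Q + 74 - 14Q + Q^2. Setting dATC/dQ = −968/Q^2 − 14 + 2Q = 0 gives Q = 11 (since 2·11^3 − 14·11^2 = 968).
min ATC = 968/11 + 74 − 14·11 + 11^2 = ¥129. That is the break-even price.
Between these two prices the firm operates at a loss; above ¥129 it earns a profit.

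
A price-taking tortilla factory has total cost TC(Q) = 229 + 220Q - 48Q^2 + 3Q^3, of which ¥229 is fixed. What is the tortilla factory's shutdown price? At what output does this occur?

The shutdown price is the minimum of AVC. VC = 220Q - 48Q^2 + 3Q^3, so AVC = 220 - 48Q + 3Q^2.
At the minimum of AVC, MC = AVC. MC = 220 - 96Q + 9Q^2; setting MC = AVC gives 6Q^2 - 48Q = 0, so Q = 8. min AVC = 28.
The firm shuts down for any P below ¥28.

¥28 per unit, at Q = 8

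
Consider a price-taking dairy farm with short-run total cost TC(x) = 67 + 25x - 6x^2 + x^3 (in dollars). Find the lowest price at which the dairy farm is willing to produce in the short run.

The shutdown price is the minimum of AVC. VC = 25x - 6x^2 + x^3, so AVC = 25 - 6x + x^2.
At the minimum of AVC, MC = AVC. MC = 25 - 12x + 3x^2; setting MC = AVC gives 2x^2 - 6x = 0, so x = 3. min AVC = 16.
So the shutdown price is $16.

$16 per unit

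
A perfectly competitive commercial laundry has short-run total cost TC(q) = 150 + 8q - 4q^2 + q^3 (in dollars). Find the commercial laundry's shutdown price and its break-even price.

Shutdown price = min AVC. AVC = 8 - 4q + q^2, with vertex at q = 2 and minimum $4.
ATC = 150/q + 8 - 4q + q^2. Setting dATC/dq = −150/q^2 − 4 + 2q = 0 gives q = 5 (since 2·5^3 − 4·5^2 = 150).
min ATC = 150/5 + 8 − 4·5 + 5^2 = $43. That is the break-even price.
Between these two prices the firm operates at a loss; above $43 it earns a profit.

Shutdown price = $4; break-even price = $43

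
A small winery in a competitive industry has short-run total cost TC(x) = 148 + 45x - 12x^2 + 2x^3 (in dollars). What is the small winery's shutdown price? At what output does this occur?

$27 per unit, at x = 3

The shutdown price is the minimum of AVC. VC = 45x - 12x^2 + 2x^3, so AVC = 45 - 12x + 2x^2.
At the minimum of AVC, MC = AVC. MC = 45 - 24x + 6x^2; setting MC = AVC gives 4x^2 - 12x = 0, so x = 3. min AVC = 27.
The firm shuts down for any P below $27.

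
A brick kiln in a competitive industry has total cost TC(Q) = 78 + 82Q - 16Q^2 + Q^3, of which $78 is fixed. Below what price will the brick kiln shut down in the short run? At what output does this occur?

$18 per unit, at Q = 8

The firm shuts down when price falls below the minimum of average variable cost. AVC = VC/Q = 82 - 16Q + Q^2.
dAVC/dQ = -16 + 2Q = 0 gives Q = 8. min AVC = 82 - 16·8 + 8^2 = 18.
So the shutdown price is $18.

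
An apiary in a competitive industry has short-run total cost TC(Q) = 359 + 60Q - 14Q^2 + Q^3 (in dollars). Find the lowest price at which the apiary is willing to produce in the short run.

Short-run supply begins at min AVC. From VC = 60Q - 14Q^2 + Q^3, AVC = 60 - 14Q + Q^2.
dAVC/dQ = -14 + 2Q = 0 gives Q = 7. min AVC = 60 - 14·7 + 7^2 = 11.
So the shutdown price is $11.

$11 per unit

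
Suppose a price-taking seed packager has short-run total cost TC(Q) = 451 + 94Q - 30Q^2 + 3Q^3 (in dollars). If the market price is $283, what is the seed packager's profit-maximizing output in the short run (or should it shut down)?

Produce at Q = 9

From TC, MC = TC'(Q) = 94 - 60Q + 9Q^2 and AVC = VC/Q = 94 - 30Q + 3Q^2.
AVC is minimized where dAVC/dQ = -30 + 6Q = 0, at Q = 5; min AVC = 94 - 30·5 + 3·5^2 = $19.
Because $283 ≥ $19, revenue can cover variable cost; the firm operates.
Set P = MC: 283 = 94 - 60Q + 9Q^2 → -189 - 60Q + 9Q^2 = 0. The roots are Q = -7/3 and Q = 9; the profit-maximizing output is on the rising part of MC, so Q* = 9.
Check: AVC at Q = 9 is $67 ≤ P, so revenue covers variable cost.
Profit = P·Q − TC = 283·9 − 1054 = $1493.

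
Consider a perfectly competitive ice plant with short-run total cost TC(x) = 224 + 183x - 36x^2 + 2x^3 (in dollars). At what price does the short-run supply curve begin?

$21 per unit

The firm shuts down when price falls below the minimum of average variable cost. AVC = VC/x = 183 - 36x + 2x^2.
At the minimum of AVC, MC = AVC. MC = 183 - 72x + 6x^2; setting MC = AVC gives 4x^2 - 36x = 0, so x = 9. min AVC = 21.
The firm shuts down for any P below $21.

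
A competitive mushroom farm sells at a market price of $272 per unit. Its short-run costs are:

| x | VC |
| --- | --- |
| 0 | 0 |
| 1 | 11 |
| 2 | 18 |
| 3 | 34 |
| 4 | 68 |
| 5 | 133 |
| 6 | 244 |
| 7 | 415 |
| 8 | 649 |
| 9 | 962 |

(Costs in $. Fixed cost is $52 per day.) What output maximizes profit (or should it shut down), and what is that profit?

Tabulate TR − TC: x=0: -52; x=1: 209; x=2: 474; x=3: 730; x=4: 968; x=5: 1175; x=6: 1336; x=7: 1437; x=8: 1475; x=9: 1434.
Profit is maximized at x = 8. AVC there is 649/8 = $81.12 ≤ P, so producing beats shutting down (which would give -$52).

x = 8; profit = $1475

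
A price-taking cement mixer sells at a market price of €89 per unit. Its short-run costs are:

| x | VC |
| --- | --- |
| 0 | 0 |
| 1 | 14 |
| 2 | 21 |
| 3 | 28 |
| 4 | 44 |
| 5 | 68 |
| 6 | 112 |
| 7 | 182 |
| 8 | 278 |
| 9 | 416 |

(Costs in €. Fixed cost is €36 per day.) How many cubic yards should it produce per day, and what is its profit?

x = 7; profit = €405

Tabulate TR − TC: x=0: -36; x=1: 39; x=2: 121; x=3: 203; x=4: 276; x=5: 341; x=6: 386; x=7: 405; x=8: 398; x=9: 349.
Profit is maximized at x = 7. AVC there is 182/7 = €26 ≤ P, so producing beats shutting down (which would give -€36).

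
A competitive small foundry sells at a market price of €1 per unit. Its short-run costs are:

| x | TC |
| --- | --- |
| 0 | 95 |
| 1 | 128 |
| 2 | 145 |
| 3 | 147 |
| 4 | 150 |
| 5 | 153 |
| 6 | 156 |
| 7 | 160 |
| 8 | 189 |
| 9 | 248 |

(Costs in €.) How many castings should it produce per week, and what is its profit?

x = 0 (shut down); profit = -€95

Tabulate TR − TC: x=0: -95; x=1: -127; x=2: -143; x=3: -144; x=4: -146; x=5: -148; x=6: -150; x=7: -153; x=8: -181; x=9: -239.
Profit is highest at x = 0. Equivalently, the lowest AVC in the table is 65/7 ≈ €9.29 at x = 7, and P = €1 falls below it — price never covers variable cost, so the firm shuts down and loses only its fixed cost.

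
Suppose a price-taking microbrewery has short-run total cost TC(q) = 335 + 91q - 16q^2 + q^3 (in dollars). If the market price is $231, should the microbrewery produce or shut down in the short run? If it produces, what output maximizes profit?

Variable cost is VC = 91q - 16q^2 + q^3, so AVC = VC/q = 91 - 16q + q^2 and MC = dTC/dq = 91 - 32q + 3q^2.
AVC is minimized where dAVC/dq = -16 + 2q = 0, at q = 8; min AVC = 91 - 16·8 + 8^2 = $27.
Since P = $231 ≥ min AVC = $27, price covers variable cost and the firm should produce.
Set P = MC: 231 = 91 - 32q + 3q^2 → -140 - 32q + 3q^2 = 0. The roots are q = -10/3 and q = 14; the profit-maximizing output is on the rising part of MC, so q* = 14.
Check: AVC at q = 14 is $63 ≤ P, so revenue covers variable cost.
Profit = P·q − TC = 231·14 − 1217 = $2017.

Produce at q = 14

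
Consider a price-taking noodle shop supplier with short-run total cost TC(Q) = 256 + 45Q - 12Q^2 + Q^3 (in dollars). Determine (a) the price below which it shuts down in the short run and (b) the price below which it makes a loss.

Shutdown price = $9; break-even price = $45

AVC = 45 - 12Q + Q^2; minimized at Q = 6, giving min AVC = $9. That is the shutdown price.
ATC = 256/Q + 45 - 12Q + Q^2. Setting dATC/dQ = −256/Q^2 − 12 + 2Q = 0 gives Q = 8 (since 2·8^3 − 12·8^2 = 256).
min ATC = 256/8 + 45 − 12·8 + 8^2 = $45. That is the break-even price.
Between these two prices the firm operates at a loss; above $45 it earns a profit.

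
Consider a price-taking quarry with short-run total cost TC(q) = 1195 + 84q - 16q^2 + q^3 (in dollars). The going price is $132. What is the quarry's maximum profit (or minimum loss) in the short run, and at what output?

AVC = 84 - 16q + q^2 has its minimum $20 at q = 8; price $132 clears that bar, so the firm operates.
With MC = 84 - 32q + 3q^2, P = MC on the upward-sloping part at q* = 12.
TR = 132·12 = 1584. TC = 1195 + 432 = 1627. Profit = 1584 − 1627 = -$43.
Shutting down would mean losing the fixed cost of $1195, so operating at a loss of $43 is better by $1152.

Profit = -$43 at q = 12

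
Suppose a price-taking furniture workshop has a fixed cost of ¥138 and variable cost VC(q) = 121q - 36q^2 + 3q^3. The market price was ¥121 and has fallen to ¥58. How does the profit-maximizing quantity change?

AVC = 121 - 36q + 3q^2, minimized at q = 6 where min AVC = ¥13. MC = 121 - 72q + 9q^2.
At P = ¥121 ≥ min AVC, set P = MC on the rising branch: q = 8.
At P = ¥58 ≥ min AVC, set P = MC: q = 7. The firm stays open but cuts output.

Output falls from 8 to 7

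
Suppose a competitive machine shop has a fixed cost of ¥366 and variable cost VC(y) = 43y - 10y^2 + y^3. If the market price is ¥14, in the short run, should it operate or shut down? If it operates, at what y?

From TC, MC = TC'(y) = 43 - 20y + 3y^2 and AVC = VC/y = 43 - 10y + y^2.
The AVC parabola has its vertex at y = 10/2 = 5, where AVC = 43 - 10·5 + 5^2 = ¥18.
With P < min AVC (¥14 < ¥18), every unit sold adds to the loss.
The firm minimizes its loss by shutting down and losing only its fixed cost of ¥366.

Shut down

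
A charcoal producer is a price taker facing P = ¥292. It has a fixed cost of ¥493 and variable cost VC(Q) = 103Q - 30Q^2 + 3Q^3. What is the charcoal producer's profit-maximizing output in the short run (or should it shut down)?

Produce at Q = 9

Variable cost is VC = 103Q - 30Q^2 + 3Q^3, so AVC = VC/Q = 103 - 30Q + 3Q^2 and MC = dTC/dQ = 103 - 60Q + 9Q^2.
The AVC parabola has its vertex at Q = 30/6 = 5, where AVC = 103 - 30·5 + 3·5^2 = ¥28.
Because ¥292 ≥ ¥28, revenue can cover variable cost; the firm operates.
P = MC gives -189 - 60Q + 9Q^2 = 0, with roots -7/3 and 9. Take the larger (rising MC): Q* = 9.
Check: AVC at Q = 9 is ¥76 ≤ P, so revenue covers variable cost.
Profit = P·Q − TC = 292·9 − 1177 = ¥1451.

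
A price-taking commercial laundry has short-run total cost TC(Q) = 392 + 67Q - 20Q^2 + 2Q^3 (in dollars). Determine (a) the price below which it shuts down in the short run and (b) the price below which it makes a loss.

AVC = 67 - 20Q + 2Q^2; minimized at Q = 5, giving min AVC = $17. That is the shutdown price.
ATC = 392/Q + 67 - 20Q + 2Q^2. Setting dATC/dQ = −392/Q^2 − 20 + 4Q = 0 gives Q = 7 (since 4·7^3 − 20·7^2 = 392).
min ATC = 392/7 + 67 − 20·7 + 2·7^2 = $81. That is the break-even price.
Between these two prices the firm operates at a loss; above $81 it earns a profit.

Shutdown price = $17; break-even price = $81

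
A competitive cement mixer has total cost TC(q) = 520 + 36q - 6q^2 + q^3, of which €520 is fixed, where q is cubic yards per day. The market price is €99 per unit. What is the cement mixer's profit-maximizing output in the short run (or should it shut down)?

Produce at q = 7

From TC, MC = TC'(q) = 36 - 12q + 3q^2 and AVC = VC/q = 36 - 6q + q^2.
The AVC parabola has its vertex at q = 6/2 = 3, where AVC = 36 - 6·3 + 3^2 = €27.
Since P = €99 ≥ min AVC = €27, price covers variable cost and the firm should produce.
P = MC gives -63 - 12q + 3q^2 = 0, with roots -3 and 7. Take the larger (rising MC): q* = 7.
Check: AVC at q = 7 is €43 ≤ P, so revenue covers variable cost.
Profit = P·q − TC = 99·7 − 821 = -€128, a loss, but smaller than the €520 fixed cost the firm would lose by shutting down.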